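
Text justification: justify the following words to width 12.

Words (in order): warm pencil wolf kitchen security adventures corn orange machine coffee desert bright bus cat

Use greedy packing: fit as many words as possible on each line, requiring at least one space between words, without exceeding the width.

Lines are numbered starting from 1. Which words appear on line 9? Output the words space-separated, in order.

Line 1: ['warm', 'pencil'] (min_width=11, slack=1)
Line 2: ['wolf', 'kitchen'] (min_width=12, slack=0)
Line 3: ['security'] (min_width=8, slack=4)
Line 4: ['adventures'] (min_width=10, slack=2)
Line 5: ['corn', 'orange'] (min_width=11, slack=1)
Line 6: ['machine'] (min_width=7, slack=5)
Line 7: ['coffee'] (min_width=6, slack=6)
Line 8: ['desert'] (min_width=6, slack=6)
Line 9: ['bright', 'bus'] (min_width=10, slack=2)
Line 10: ['cat'] (min_width=3, slack=9)

Answer: bright bus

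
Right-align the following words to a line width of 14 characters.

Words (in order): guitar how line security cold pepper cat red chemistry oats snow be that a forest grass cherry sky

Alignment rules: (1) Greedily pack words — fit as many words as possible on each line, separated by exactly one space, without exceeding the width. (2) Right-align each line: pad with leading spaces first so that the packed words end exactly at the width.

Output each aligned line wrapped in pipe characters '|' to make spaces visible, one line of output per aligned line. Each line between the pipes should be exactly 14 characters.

Line 1: ['guitar', 'how'] (min_width=10, slack=4)
Line 2: ['line', 'security'] (min_width=13, slack=1)
Line 3: ['cold', 'pepper'] (min_width=11, slack=3)
Line 4: ['cat', 'red'] (min_width=7, slack=7)
Line 5: ['chemistry', 'oats'] (min_width=14, slack=0)
Line 6: ['snow', 'be', 'that', 'a'] (min_width=14, slack=0)
Line 7: ['forest', 'grass'] (min_width=12, slack=2)
Line 8: ['cherry', 'sky'] (min_width=10, slack=4)

Answer: |    guitar how|
| line security|
|   cold pepper|
|       cat red|
|chemistry oats|
|snow be that a|
|  forest grass|
|    cherry sky|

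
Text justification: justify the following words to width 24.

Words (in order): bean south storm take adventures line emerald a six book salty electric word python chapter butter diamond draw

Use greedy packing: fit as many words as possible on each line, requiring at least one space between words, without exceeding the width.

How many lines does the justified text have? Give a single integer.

Line 1: ['bean', 'south', 'storm', 'take'] (min_width=21, slack=3)
Line 2: ['adventures', 'line', 'emerald'] (min_width=23, slack=1)
Line 3: ['a', 'six', 'book', 'salty'] (min_width=16, slack=8)
Line 4: ['electric', 'word', 'python'] (min_width=20, slack=4)
Line 5: ['chapter', 'butter', 'diamond'] (min_width=22, slack=2)
Line 6: ['draw'] (min_width=4, slack=20)
Total lines: 6

Answer: 6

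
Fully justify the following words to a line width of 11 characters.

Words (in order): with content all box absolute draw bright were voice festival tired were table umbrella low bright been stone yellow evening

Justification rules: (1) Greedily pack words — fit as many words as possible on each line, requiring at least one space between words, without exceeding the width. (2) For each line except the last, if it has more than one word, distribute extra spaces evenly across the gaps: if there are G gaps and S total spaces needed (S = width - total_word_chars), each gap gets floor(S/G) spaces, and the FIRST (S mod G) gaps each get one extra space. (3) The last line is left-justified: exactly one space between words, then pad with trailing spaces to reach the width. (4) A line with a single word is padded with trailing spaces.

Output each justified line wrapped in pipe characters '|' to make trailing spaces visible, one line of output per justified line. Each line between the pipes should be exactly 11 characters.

Line 1: ['with'] (min_width=4, slack=7)
Line 2: ['content', 'all'] (min_width=11, slack=0)
Line 3: ['box'] (min_width=3, slack=8)
Line 4: ['absolute'] (min_width=8, slack=3)
Line 5: ['draw', 'bright'] (min_width=11, slack=0)
Line 6: ['were', 'voice'] (min_width=10, slack=1)
Line 7: ['festival'] (min_width=8, slack=3)
Line 8: ['tired', 'were'] (min_width=10, slack=1)
Line 9: ['table'] (min_width=5, slack=6)
Line 10: ['umbrella'] (min_width=8, slack=3)
Line 11: ['low', 'bright'] (min_width=10, slack=1)
Line 12: ['been', 'stone'] (min_width=10, slack=1)
Line 13: ['yellow'] (min_width=6, slack=5)
Line 14: ['evening'] (min_width=7, slack=4)

Answer: |with       |
|content all|
|box        |
|absolute   |
|draw bright|
|were  voice|
|festival   |
|tired  were|
|table      |
|umbrella   |
|low  bright|
|been  stone|
|yellow     |
|evening    |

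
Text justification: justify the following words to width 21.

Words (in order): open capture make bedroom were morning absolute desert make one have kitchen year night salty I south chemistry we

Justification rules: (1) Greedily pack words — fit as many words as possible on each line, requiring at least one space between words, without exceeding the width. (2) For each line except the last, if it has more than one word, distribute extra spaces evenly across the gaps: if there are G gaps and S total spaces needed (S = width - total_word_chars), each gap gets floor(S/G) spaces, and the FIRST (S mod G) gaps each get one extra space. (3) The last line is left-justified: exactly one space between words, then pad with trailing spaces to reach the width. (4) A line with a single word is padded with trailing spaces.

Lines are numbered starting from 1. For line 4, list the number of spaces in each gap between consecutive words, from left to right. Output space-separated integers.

Answer: 1 1 1

Derivation:
Line 1: ['open', 'capture', 'make'] (min_width=17, slack=4)
Line 2: ['bedroom', 'were', 'morning'] (min_width=20, slack=1)
Line 3: ['absolute', 'desert', 'make'] (min_width=20, slack=1)
Line 4: ['one', 'have', 'kitchen', 'year'] (min_width=21, slack=0)
Line 5: ['night', 'salty', 'I', 'south'] (min_width=19, slack=2)
Line 6: ['chemistry', 'we'] (min_width=12, slack=9)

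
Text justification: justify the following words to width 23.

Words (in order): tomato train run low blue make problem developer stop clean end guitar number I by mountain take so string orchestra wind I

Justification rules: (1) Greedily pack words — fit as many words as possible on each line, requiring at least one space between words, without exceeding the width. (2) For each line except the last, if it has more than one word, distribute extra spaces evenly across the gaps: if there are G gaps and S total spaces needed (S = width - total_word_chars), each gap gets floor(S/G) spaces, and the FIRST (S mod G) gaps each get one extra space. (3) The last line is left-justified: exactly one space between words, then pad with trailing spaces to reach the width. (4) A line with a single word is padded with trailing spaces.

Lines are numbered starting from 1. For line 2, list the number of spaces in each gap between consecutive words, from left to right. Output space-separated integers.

Line 1: ['tomato', 'train', 'run', 'low'] (min_width=20, slack=3)
Line 2: ['blue', 'make', 'problem'] (min_width=17, slack=6)
Line 3: ['developer', 'stop', 'clean'] (min_width=20, slack=3)
Line 4: ['end', 'guitar', 'number', 'I', 'by'] (min_width=22, slack=1)
Line 5: ['mountain', 'take', 'so', 'string'] (min_width=23, slack=0)
Line 6: ['orchestra', 'wind', 'I'] (min_width=16, slack=7)

Answer: 4 4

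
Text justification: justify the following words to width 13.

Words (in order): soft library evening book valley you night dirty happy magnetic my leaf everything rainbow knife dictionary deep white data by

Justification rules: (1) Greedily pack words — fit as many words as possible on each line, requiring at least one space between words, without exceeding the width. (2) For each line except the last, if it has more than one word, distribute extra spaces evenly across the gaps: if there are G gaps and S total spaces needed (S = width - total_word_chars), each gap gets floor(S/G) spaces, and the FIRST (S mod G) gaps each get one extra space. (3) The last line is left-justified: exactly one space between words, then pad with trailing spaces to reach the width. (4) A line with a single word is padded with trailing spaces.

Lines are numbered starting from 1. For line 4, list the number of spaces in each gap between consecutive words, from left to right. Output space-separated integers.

Line 1: ['soft', 'library'] (min_width=12, slack=1)
Line 2: ['evening', 'book'] (min_width=12, slack=1)
Line 3: ['valley', 'you'] (min_width=10, slack=3)
Line 4: ['night', 'dirty'] (min_width=11, slack=2)
Line 5: ['happy'] (min_width=5, slack=8)
Line 6: ['magnetic', 'my'] (min_width=11, slack=2)
Line 7: ['leaf'] (min_width=4, slack=9)
Line 8: ['everything'] (min_width=10, slack=3)
Line 9: ['rainbow', 'knife'] (min_width=13, slack=0)
Line 10: ['dictionary'] (min_width=10, slack=3)
Line 11: ['deep', 'white'] (min_width=10, slack=3)
Line 12: ['data', 'by'] (min_width=7, slack=6)

Answer: 3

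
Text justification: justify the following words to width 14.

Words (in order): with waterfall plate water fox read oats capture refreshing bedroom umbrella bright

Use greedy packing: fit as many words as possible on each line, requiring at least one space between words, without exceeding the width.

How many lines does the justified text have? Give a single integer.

Answer: 8

Derivation:
Line 1: ['with', 'waterfall'] (min_width=14, slack=0)
Line 2: ['plate', 'water'] (min_width=11, slack=3)
Line 3: ['fox', 'read', 'oats'] (min_width=13, slack=1)
Line 4: ['capture'] (min_width=7, slack=7)
Line 5: ['refreshing'] (min_width=10, slack=4)
Line 6: ['bedroom'] (min_width=7, slack=7)
Line 7: ['umbrella'] (min_width=8, slack=6)
Line 8: ['bright'] (min_width=6, slack=8)
Total lines: 8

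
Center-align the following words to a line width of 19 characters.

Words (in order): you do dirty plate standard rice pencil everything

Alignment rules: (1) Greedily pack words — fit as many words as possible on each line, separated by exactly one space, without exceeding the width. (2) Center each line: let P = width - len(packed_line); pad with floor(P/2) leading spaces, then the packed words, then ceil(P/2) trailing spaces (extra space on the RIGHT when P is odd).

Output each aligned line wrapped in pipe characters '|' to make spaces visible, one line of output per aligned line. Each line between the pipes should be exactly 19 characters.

Line 1: ['you', 'do', 'dirty', 'plate'] (min_width=18, slack=1)
Line 2: ['standard', 'rice'] (min_width=13, slack=6)
Line 3: ['pencil', 'everything'] (min_width=17, slack=2)

Answer: |you do dirty plate |
|   standard rice   |
| pencil everything |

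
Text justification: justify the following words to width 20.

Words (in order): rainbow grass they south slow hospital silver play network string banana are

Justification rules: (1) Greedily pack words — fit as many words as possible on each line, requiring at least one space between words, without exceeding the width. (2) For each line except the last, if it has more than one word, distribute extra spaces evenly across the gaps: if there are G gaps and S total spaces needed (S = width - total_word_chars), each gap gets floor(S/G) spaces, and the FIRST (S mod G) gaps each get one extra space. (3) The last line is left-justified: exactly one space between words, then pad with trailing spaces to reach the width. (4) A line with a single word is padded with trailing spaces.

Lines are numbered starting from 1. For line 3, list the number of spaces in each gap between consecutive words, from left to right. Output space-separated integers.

Answer: 2 1

Derivation:
Line 1: ['rainbow', 'grass', 'they'] (min_width=18, slack=2)
Line 2: ['south', 'slow', 'hospital'] (min_width=19, slack=1)
Line 3: ['silver', 'play', 'network'] (min_width=19, slack=1)
Line 4: ['string', 'banana', 'are'] (min_width=17, slack=3)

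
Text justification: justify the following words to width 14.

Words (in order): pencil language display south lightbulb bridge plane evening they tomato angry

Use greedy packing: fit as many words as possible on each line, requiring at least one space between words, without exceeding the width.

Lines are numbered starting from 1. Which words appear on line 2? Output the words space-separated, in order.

Answer: language

Derivation:
Line 1: ['pencil'] (min_width=6, slack=8)
Line 2: ['language'] (min_width=8, slack=6)
Line 3: ['display', 'south'] (min_width=13, slack=1)
Line 4: ['lightbulb'] (min_width=9, slack=5)
Line 5: ['bridge', 'plane'] (min_width=12, slack=2)
Line 6: ['evening', 'they'] (min_width=12, slack=2)
Line 7: ['tomato', 'angry'] (min_width=12, slack=2)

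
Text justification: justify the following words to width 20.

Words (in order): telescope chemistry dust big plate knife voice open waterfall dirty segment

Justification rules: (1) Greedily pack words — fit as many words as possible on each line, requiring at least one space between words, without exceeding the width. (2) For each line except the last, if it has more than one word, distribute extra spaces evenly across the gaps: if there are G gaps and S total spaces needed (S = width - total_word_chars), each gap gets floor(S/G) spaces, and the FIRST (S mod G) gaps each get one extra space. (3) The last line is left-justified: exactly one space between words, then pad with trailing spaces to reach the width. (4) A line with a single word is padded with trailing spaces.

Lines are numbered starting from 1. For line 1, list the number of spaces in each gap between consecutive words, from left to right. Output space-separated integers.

Line 1: ['telescope', 'chemistry'] (min_width=19, slack=1)
Line 2: ['dust', 'big', 'plate', 'knife'] (min_width=20, slack=0)
Line 3: ['voice', 'open', 'waterfall'] (min_width=20, slack=0)
Line 4: ['dirty', 'segment'] (min_width=13, slack=7)

Answer: 2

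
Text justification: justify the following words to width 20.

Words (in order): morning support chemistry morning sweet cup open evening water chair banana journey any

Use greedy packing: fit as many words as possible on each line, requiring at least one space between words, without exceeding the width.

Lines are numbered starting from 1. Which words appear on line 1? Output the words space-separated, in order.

Line 1: ['morning', 'support'] (min_width=15, slack=5)
Line 2: ['chemistry', 'morning'] (min_width=17, slack=3)
Line 3: ['sweet', 'cup', 'open'] (min_width=14, slack=6)
Line 4: ['evening', 'water', 'chair'] (min_width=19, slack=1)
Line 5: ['banana', 'journey', 'any'] (min_width=18, slack=2)

Answer: morning support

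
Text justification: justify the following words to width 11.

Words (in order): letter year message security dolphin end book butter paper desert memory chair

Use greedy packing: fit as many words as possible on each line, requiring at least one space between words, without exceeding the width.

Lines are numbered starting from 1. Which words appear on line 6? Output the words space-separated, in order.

Answer: paper

Derivation:
Line 1: ['letter', 'year'] (min_width=11, slack=0)
Line 2: ['message'] (min_width=7, slack=4)
Line 3: ['security'] (min_width=8, slack=3)
Line 4: ['dolphin', 'end'] (min_width=11, slack=0)
Line 5: ['book', 'butter'] (min_width=11, slack=0)
Line 6: ['paper'] (min_width=5, slack=6)
Line 7: ['desert'] (min_width=6, slack=5)
Line 8: ['memory'] (min_width=6, slack=5)
Line 9: ['chair'] (min_width=5, slack=6)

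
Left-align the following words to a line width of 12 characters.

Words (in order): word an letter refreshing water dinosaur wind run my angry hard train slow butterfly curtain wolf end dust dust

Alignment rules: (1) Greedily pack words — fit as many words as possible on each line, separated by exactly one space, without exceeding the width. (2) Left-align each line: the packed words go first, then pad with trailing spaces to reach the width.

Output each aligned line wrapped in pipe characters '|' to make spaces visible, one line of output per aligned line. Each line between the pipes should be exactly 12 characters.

Answer: |word an     |
|letter      |
|refreshing  |
|water       |
|dinosaur    |
|wind run my |
|angry hard  |
|train slow  |
|butterfly   |
|curtain wolf|
|end dust    |
|dust        |

Derivation:
Line 1: ['word', 'an'] (min_width=7, slack=5)
Line 2: ['letter'] (min_width=6, slack=6)
Line 3: ['refreshing'] (min_width=10, slack=2)
Line 4: ['water'] (min_width=5, slack=7)
Line 5: ['dinosaur'] (min_width=8, slack=4)
Line 6: ['wind', 'run', 'my'] (min_width=11, slack=1)
Line 7: ['angry', 'hard'] (min_width=10, slack=2)
Line 8: ['train', 'slow'] (min_width=10, slack=2)
Line 9: ['butterfly'] (min_width=9, slack=3)
Line 10: ['curtain', 'wolf'] (min_width=12, slack=0)
Line 11: ['end', 'dust'] (min_width=8, slack=4)
Line 12: ['dust'] (min_width=4, slack=8)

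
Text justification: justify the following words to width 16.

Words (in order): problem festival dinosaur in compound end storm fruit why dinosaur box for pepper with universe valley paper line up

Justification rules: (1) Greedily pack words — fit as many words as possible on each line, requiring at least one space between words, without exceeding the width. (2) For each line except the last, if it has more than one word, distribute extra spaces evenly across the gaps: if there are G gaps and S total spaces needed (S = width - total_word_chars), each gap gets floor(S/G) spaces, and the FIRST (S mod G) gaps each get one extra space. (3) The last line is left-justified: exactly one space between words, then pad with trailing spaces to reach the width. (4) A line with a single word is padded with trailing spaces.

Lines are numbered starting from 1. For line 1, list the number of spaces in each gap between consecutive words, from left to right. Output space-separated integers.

Line 1: ['problem', 'festival'] (min_width=16, slack=0)
Line 2: ['dinosaur', 'in'] (min_width=11, slack=5)
Line 3: ['compound', 'end'] (min_width=12, slack=4)
Line 4: ['storm', 'fruit', 'why'] (min_width=15, slack=1)
Line 5: ['dinosaur', 'box', 'for'] (min_width=16, slack=0)
Line 6: ['pepper', 'with'] (min_width=11, slack=5)
Line 7: ['universe', 'valley'] (min_width=15, slack=1)
Line 8: ['paper', 'line', 'up'] (min_width=13, slack=3)

Answer: 1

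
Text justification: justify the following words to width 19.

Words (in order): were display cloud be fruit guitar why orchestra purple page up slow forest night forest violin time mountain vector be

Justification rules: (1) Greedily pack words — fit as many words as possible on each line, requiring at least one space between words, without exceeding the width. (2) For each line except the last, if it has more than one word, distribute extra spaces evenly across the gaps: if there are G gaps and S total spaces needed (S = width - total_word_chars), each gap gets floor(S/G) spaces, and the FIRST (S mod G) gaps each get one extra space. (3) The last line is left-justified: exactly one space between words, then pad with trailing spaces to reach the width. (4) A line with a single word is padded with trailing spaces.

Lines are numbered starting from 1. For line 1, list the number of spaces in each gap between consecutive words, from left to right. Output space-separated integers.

Line 1: ['were', 'display', 'cloud'] (min_width=18, slack=1)
Line 2: ['be', 'fruit', 'guitar', 'why'] (min_width=19, slack=0)
Line 3: ['orchestra', 'purple'] (min_width=16, slack=3)
Line 4: ['page', 'up', 'slow', 'forest'] (min_width=19, slack=0)
Line 5: ['night', 'forest', 'violin'] (min_width=19, slack=0)
Line 6: ['time', 'mountain'] (min_width=13, slack=6)
Line 7: ['vector', 'be'] (min_width=9, slack=10)

Answer: 2 1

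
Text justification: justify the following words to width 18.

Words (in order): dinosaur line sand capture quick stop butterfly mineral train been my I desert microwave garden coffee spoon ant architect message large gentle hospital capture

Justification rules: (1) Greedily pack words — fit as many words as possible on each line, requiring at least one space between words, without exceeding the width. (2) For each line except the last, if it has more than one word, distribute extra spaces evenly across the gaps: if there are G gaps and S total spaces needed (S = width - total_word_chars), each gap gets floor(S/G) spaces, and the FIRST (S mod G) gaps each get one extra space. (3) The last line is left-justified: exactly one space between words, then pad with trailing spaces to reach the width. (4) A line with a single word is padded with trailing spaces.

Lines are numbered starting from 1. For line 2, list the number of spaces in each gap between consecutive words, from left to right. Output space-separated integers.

Answer: 1 1

Derivation:
Line 1: ['dinosaur', 'line', 'sand'] (min_width=18, slack=0)
Line 2: ['capture', 'quick', 'stop'] (min_width=18, slack=0)
Line 3: ['butterfly', 'mineral'] (min_width=17, slack=1)
Line 4: ['train', 'been', 'my', 'I'] (min_width=15, slack=3)
Line 5: ['desert', 'microwave'] (min_width=16, slack=2)
Line 6: ['garden', 'coffee'] (min_width=13, slack=5)
Line 7: ['spoon', 'ant'] (min_width=9, slack=9)
Line 8: ['architect', 'message'] (min_width=17, slack=1)
Line 9: ['large', 'gentle'] (min_width=12, slack=6)
Line 10: ['hospital', 'capture'] (min_width=16, slack=2)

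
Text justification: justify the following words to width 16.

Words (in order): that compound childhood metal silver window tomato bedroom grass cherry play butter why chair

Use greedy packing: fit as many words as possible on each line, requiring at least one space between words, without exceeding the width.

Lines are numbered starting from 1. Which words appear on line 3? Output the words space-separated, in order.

Answer: silver window

Derivation:
Line 1: ['that', 'compound'] (min_width=13, slack=3)
Line 2: ['childhood', 'metal'] (min_width=15, slack=1)
Line 3: ['silver', 'window'] (min_width=13, slack=3)
Line 4: ['tomato', 'bedroom'] (min_width=14, slack=2)
Line 5: ['grass', 'cherry'] (min_width=12, slack=4)
Line 6: ['play', 'butter', 'why'] (min_width=15, slack=1)
Line 7: ['chair'] (min_width=5, slack=11)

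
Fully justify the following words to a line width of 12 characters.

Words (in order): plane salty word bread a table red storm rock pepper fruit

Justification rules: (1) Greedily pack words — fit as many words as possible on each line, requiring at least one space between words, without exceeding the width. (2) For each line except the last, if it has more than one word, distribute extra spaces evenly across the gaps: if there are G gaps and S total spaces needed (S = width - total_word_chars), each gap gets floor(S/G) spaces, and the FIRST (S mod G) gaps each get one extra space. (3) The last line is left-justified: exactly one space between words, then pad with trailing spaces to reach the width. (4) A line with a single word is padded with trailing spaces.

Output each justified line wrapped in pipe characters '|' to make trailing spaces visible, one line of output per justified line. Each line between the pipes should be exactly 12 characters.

Line 1: ['plane', 'salty'] (min_width=11, slack=1)
Line 2: ['word', 'bread', 'a'] (min_width=12, slack=0)
Line 3: ['table', 'red'] (min_width=9, slack=3)
Line 4: ['storm', 'rock'] (min_width=10, slack=2)
Line 5: ['pepper', 'fruit'] (min_width=12, slack=0)

Answer: |plane  salty|
|word bread a|
|table    red|
|storm   rock|
|pepper fruit|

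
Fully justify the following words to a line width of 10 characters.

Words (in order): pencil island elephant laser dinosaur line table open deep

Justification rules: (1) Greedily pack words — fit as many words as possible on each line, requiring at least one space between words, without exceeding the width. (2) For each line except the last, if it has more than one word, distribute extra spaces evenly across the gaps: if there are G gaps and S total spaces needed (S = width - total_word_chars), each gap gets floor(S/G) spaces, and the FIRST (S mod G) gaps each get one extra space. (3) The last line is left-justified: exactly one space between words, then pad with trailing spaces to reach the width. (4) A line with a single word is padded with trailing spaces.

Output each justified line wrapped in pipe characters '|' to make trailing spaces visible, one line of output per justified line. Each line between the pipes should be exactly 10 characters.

Line 1: ['pencil'] (min_width=6, slack=4)
Line 2: ['island'] (min_width=6, slack=4)
Line 3: ['elephant'] (min_width=8, slack=2)
Line 4: ['laser'] (min_width=5, slack=5)
Line 5: ['dinosaur'] (min_width=8, slack=2)
Line 6: ['line', 'table'] (min_width=10, slack=0)
Line 7: ['open', 'deep'] (min_width=9, slack=1)

Answer: |pencil    |
|island    |
|elephant  |
|laser     |
|dinosaur  |
|line table|
|open deep |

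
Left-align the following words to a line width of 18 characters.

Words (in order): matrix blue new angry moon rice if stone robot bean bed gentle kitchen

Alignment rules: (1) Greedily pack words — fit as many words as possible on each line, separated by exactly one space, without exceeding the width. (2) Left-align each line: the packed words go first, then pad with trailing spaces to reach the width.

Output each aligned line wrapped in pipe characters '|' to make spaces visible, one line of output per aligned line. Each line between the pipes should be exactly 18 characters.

Answer: |matrix blue new   |
|angry moon rice if|
|stone robot bean  |
|bed gentle kitchen|

Derivation:
Line 1: ['matrix', 'blue', 'new'] (min_width=15, slack=3)
Line 2: ['angry', 'moon', 'rice', 'if'] (min_width=18, slack=0)
Line 3: ['stone', 'robot', 'bean'] (min_width=16, slack=2)
Line 4: ['bed', 'gentle', 'kitchen'] (min_width=18, slack=0)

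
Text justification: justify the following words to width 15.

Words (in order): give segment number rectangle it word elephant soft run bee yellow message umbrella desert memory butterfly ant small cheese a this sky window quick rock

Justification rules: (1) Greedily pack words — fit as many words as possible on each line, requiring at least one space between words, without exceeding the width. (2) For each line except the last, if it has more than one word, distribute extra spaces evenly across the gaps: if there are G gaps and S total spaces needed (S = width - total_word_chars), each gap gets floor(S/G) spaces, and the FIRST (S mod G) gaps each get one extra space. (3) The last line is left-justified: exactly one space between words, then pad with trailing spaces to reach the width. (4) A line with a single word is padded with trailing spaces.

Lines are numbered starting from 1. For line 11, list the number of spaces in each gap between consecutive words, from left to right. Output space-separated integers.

Line 1: ['give', 'segment'] (min_width=12, slack=3)
Line 2: ['number'] (min_width=6, slack=9)
Line 3: ['rectangle', 'it'] (min_width=12, slack=3)
Line 4: ['word', 'elephant'] (min_width=13, slack=2)
Line 5: ['soft', 'run', 'bee'] (min_width=12, slack=3)
Line 6: ['yellow', 'message'] (min_width=14, slack=1)
Line 7: ['umbrella', 'desert'] (min_width=15, slack=0)
Line 8: ['memory'] (min_width=6, slack=9)
Line 9: ['butterfly', 'ant'] (min_width=13, slack=2)
Line 10: ['small', 'cheese', 'a'] (min_width=14, slack=1)
Line 11: ['this', 'sky', 'window'] (min_width=15, slack=0)
Line 12: ['quick', 'rock'] (min_width=10, slack=5)

Answer: 1 1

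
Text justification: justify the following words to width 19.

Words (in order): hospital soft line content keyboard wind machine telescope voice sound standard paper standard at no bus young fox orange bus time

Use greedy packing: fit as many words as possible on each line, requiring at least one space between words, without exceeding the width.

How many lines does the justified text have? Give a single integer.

Line 1: ['hospital', 'soft', 'line'] (min_width=18, slack=1)
Line 2: ['content', 'keyboard'] (min_width=16, slack=3)
Line 3: ['wind', 'machine'] (min_width=12, slack=7)
Line 4: ['telescope', 'voice'] (min_width=15, slack=4)
Line 5: ['sound', 'standard'] (min_width=14, slack=5)
Line 6: ['paper', 'standard', 'at'] (min_width=17, slack=2)
Line 7: ['no', 'bus', 'young', 'fox'] (min_width=16, slack=3)
Line 8: ['orange', 'bus', 'time'] (min_width=15, slack=4)
Total lines: 8

Answer: 8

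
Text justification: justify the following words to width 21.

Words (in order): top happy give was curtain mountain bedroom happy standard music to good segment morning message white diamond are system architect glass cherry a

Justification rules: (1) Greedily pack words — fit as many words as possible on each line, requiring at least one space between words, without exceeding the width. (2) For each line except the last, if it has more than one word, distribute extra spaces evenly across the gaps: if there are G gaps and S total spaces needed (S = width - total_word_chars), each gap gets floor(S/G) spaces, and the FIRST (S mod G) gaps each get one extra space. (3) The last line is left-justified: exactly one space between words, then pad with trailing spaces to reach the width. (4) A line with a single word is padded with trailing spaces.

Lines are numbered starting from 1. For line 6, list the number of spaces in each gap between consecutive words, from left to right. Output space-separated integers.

Line 1: ['top', 'happy', 'give', 'was'] (min_width=18, slack=3)
Line 2: ['curtain', 'mountain'] (min_width=16, slack=5)
Line 3: ['bedroom', 'happy'] (min_width=13, slack=8)
Line 4: ['standard', 'music', 'to'] (min_width=17, slack=4)
Line 5: ['good', 'segment', 'morning'] (min_width=20, slack=1)
Line 6: ['message', 'white', 'diamond'] (min_width=21, slack=0)
Line 7: ['are', 'system', 'architect'] (min_width=20, slack=1)
Line 8: ['glass', 'cherry', 'a'] (min_width=14, slack=7)

Answer: 1 1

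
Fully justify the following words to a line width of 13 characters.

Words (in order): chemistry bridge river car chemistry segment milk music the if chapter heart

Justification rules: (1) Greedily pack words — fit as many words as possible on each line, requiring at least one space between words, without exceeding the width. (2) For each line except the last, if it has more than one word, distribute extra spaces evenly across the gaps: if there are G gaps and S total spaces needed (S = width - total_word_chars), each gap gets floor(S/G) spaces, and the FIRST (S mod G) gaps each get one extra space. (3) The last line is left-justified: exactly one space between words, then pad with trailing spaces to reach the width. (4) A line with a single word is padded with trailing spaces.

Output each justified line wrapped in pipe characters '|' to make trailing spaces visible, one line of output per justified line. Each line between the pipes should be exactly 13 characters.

Line 1: ['chemistry'] (min_width=9, slack=4)
Line 2: ['bridge', 'river'] (min_width=12, slack=1)
Line 3: ['car', 'chemistry'] (min_width=13, slack=0)
Line 4: ['segment', 'milk'] (min_width=12, slack=1)
Line 5: ['music', 'the', 'if'] (min_width=12, slack=1)
Line 6: ['chapter', 'heart'] (min_width=13, slack=0)

Answer: |chemistry    |
|bridge  river|
|car chemistry|
|segment  milk|
|music  the if|
|chapter heart|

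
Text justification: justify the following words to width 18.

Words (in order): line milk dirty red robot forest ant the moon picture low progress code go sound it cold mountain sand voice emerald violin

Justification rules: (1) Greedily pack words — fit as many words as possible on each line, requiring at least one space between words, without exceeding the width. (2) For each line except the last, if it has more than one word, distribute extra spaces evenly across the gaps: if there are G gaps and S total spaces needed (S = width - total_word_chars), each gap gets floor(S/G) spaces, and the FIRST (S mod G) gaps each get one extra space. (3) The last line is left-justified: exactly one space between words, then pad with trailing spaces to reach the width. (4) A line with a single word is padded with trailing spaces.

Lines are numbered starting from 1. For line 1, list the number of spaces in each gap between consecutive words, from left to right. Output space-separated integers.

Line 1: ['line', 'milk', 'dirty'] (min_width=15, slack=3)
Line 2: ['red', 'robot', 'forest'] (min_width=16, slack=2)
Line 3: ['ant', 'the', 'moon'] (min_width=12, slack=6)
Line 4: ['picture', 'low'] (min_width=11, slack=7)
Line 5: ['progress', 'code', 'go'] (min_width=16, slack=2)
Line 6: ['sound', 'it', 'cold'] (min_width=13, slack=5)
Line 7: ['mountain', 'sand'] (min_width=13, slack=5)
Line 8: ['voice', 'emerald'] (min_width=13, slack=5)
Line 9: ['violin'] (min_width=6, slack=12)

Answer: 3 2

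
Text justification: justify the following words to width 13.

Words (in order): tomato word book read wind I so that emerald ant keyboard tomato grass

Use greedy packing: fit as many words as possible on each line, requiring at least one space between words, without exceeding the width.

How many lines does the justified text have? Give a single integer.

Line 1: ['tomato', 'word'] (min_width=11, slack=2)
Line 2: ['book', 'read'] (min_width=9, slack=4)
Line 3: ['wind', 'I', 'so'] (min_width=9, slack=4)
Line 4: ['that', 'emerald'] (min_width=12, slack=1)
Line 5: ['ant', 'keyboard'] (min_width=12, slack=1)
Line 6: ['tomato', 'grass'] (min_width=12, slack=1)
Total lines: 6

Answer: 6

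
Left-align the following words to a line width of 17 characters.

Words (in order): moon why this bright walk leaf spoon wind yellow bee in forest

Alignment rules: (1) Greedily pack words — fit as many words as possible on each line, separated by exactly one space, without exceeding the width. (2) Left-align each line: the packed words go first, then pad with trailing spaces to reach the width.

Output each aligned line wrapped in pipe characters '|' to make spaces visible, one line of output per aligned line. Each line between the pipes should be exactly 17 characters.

Answer: |moon why this    |
|bright walk leaf |
|spoon wind yellow|
|bee in forest    |

Derivation:
Line 1: ['moon', 'why', 'this'] (min_width=13, slack=4)
Line 2: ['bright', 'walk', 'leaf'] (min_width=16, slack=1)
Line 3: ['spoon', 'wind', 'yellow'] (min_width=17, slack=0)
Line 4: ['bee', 'in', 'forest'] (min_width=13, slack=4)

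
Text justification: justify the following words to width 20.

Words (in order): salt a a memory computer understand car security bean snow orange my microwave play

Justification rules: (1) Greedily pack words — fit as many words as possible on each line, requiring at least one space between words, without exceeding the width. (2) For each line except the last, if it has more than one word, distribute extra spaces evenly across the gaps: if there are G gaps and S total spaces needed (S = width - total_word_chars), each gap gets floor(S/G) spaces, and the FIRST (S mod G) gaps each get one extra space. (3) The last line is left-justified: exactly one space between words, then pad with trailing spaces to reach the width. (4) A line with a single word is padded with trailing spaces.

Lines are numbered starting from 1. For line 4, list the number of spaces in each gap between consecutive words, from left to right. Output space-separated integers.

Answer: 4 4

Derivation:
Line 1: ['salt', 'a', 'a', 'memory'] (min_width=15, slack=5)
Line 2: ['computer', 'understand'] (min_width=19, slack=1)
Line 3: ['car', 'security', 'bean'] (min_width=17, slack=3)
Line 4: ['snow', 'orange', 'my'] (min_width=14, slack=6)
Line 5: ['microwave', 'play'] (min_width=14, slack=6)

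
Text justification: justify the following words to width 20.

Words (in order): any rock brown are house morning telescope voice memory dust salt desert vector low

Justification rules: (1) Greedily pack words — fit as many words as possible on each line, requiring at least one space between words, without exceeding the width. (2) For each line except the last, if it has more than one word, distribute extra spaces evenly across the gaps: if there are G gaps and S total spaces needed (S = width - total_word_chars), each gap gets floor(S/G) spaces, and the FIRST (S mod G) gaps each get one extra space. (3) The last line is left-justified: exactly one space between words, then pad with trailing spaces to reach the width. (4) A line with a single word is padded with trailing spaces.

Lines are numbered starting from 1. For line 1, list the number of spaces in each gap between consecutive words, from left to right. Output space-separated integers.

Answer: 2 2 1

Derivation:
Line 1: ['any', 'rock', 'brown', 'are'] (min_width=18, slack=2)
Line 2: ['house', 'morning'] (min_width=13, slack=7)
Line 3: ['telescope', 'voice'] (min_width=15, slack=5)
Line 4: ['memory', 'dust', 'salt'] (min_width=16, slack=4)
Line 5: ['desert', 'vector', 'low'] (min_width=17, slack=3)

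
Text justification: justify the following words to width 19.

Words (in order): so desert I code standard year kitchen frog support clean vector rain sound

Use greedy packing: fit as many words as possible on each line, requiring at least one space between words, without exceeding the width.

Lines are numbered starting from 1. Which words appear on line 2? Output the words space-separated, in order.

Line 1: ['so', 'desert', 'I', 'code'] (min_width=16, slack=3)
Line 2: ['standard', 'year'] (min_width=13, slack=6)
Line 3: ['kitchen', 'frog'] (min_width=12, slack=7)
Line 4: ['support', 'clean'] (min_width=13, slack=6)
Line 5: ['vector', 'rain', 'sound'] (min_width=17, slack=2)

Answer: standard year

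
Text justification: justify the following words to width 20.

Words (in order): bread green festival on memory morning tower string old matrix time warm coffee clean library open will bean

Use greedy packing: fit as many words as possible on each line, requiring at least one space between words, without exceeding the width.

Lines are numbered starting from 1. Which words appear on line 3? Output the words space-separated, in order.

Line 1: ['bread', 'green', 'festival'] (min_width=20, slack=0)
Line 2: ['on', 'memory', 'morning'] (min_width=17, slack=3)
Line 3: ['tower', 'string', 'old'] (min_width=16, slack=4)
Line 4: ['matrix', 'time', 'warm'] (min_width=16, slack=4)
Line 5: ['coffee', 'clean', 'library'] (min_width=20, slack=0)
Line 6: ['open', 'will', 'bean'] (min_width=14, slack=6)

Answer: tower string old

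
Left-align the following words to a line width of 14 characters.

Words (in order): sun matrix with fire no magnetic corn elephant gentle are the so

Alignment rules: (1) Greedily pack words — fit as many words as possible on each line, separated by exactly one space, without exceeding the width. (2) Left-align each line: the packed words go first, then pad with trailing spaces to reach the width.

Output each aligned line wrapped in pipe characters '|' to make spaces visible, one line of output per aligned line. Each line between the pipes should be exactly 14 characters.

Line 1: ['sun', 'matrix'] (min_width=10, slack=4)
Line 2: ['with', 'fire', 'no'] (min_width=12, slack=2)
Line 3: ['magnetic', 'corn'] (min_width=13, slack=1)
Line 4: ['elephant'] (min_width=8, slack=6)
Line 5: ['gentle', 'are', 'the'] (min_width=14, slack=0)
Line 6: ['so'] (min_width=2, slack=12)

Answer: |sun matrix    |
|with fire no  |
|magnetic corn |
|elephant      |
|gentle are the|
|so            |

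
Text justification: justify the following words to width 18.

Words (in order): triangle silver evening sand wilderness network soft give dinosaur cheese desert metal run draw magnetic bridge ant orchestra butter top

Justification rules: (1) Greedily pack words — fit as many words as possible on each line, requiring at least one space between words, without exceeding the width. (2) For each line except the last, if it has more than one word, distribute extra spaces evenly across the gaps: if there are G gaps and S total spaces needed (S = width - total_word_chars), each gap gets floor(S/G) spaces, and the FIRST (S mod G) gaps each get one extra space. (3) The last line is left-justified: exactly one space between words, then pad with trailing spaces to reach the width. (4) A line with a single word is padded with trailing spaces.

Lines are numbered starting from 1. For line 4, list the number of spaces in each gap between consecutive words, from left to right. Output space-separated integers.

Line 1: ['triangle', 'silver'] (min_width=15, slack=3)
Line 2: ['evening', 'sand'] (min_width=12, slack=6)
Line 3: ['wilderness', 'network'] (min_width=18, slack=0)
Line 4: ['soft', 'give', 'dinosaur'] (min_width=18, slack=0)
Line 5: ['cheese', 'desert'] (min_width=13, slack=5)
Line 6: ['metal', 'run', 'draw'] (min_width=14, slack=4)
Line 7: ['magnetic', 'bridge'] (min_width=15, slack=3)
Line 8: ['ant', 'orchestra'] (min_width=13, slack=5)
Line 9: ['butter', 'top'] (min_width=10, slack=8)

Answer: 1 1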